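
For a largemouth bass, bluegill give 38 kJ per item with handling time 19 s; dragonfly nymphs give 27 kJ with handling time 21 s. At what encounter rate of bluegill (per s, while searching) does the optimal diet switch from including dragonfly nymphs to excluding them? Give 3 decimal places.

0.095 per s

Drop dragonfly nymphs once their profitability E₂/h₂ falls below the rate achievable on bluegill alone: E₂/h₂ = λE₁/(1 + λh₁).
Solve for λ: λE₁h₂ = E₂(1 + λh₁) → λ(E₁h₂ − E₂h₁) = E₂ → λ = E₂/(E₁h₂ − E₂h₁).
λ = 27/(38×21 − 27×19) = 27/285 = 0.09474 per s.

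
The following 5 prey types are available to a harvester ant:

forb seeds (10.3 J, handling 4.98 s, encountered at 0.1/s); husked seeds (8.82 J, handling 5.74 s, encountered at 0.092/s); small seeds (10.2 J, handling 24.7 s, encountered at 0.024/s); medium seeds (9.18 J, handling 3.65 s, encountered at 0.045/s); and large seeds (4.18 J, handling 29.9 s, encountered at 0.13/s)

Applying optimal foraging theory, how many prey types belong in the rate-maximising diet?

3

E/h in descending order: medium seeds 2.52, forb seeds 2.07, husked seeds 1.54, small seeds 0.413, large seeds 0.14 J/s. The optimal diet is the largest prefix of this list for which every included type satisfies E_i/h_i > R on the types above it.
Rate on top 1: 0.3548. forb seeds: 2.07 > 0.3548 → include.
Rate on top 2: 0.8682. husked seeds: 1.54 > 0.8682 → include.
Rate on top 3: 1.029. small seeds: 0.413 < 1.029 → exclude; stop.
Optimal diet: medium seeds, forb seeds, husked seeds — 3 of 5 types.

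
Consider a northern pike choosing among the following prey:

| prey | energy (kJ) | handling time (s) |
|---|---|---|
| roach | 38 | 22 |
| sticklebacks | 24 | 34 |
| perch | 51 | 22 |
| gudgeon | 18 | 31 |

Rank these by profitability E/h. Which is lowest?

In descending order of E/h:
perch: 51/22 = 2.32 kJ/s
roach: 38/22 = 1.73 kJ/s
sticklebacks: 24/34 = 0.706 kJ/s
gudgeon: 18/31 = 0.581 kJ/s

gudgeon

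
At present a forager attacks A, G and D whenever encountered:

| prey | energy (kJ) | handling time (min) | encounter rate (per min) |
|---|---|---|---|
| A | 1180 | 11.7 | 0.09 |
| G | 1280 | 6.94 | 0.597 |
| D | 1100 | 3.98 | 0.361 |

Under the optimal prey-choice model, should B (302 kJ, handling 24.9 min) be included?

No

Intake rate on the current diet: R = (0.09×1180 + 0.597×1280 + 0.361×1100) / (1 + 0.09×11.7 + 0.597×6.94 + 0.361×3.98) = 1267/7.633 = 166.1 kJ/min.
Profitability of B: 302/24.9 = 12.13 kJ/min.
12.13 < 166.1, so adding B would lower the average — exclude it.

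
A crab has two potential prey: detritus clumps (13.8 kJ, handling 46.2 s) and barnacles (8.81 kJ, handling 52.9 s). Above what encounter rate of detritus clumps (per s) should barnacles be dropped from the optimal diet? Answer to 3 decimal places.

0.027 per s

At the threshold, the rate on detritus clumps alone equals the profitability of barnacles: λ·13.8/(1 + λ·46.2) = 8.81/52.9 = 0.1665.
Rearranging, λ(13.8 − 0.1665×46.2) = 0.1665, so λ = 0.1665/6.106 = 0.02728 per s.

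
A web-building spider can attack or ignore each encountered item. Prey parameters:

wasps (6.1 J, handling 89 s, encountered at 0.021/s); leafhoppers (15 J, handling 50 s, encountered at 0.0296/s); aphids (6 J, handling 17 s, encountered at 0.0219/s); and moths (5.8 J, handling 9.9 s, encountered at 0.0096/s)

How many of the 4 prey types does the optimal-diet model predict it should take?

3

Rank by E/h (J/s): moths 0.586, aphids 0.353, leafhoppers 0.3, wasps 0.0685. Include each in turn until the next type's E/h falls below the running intake rate.
Rate on top 1: 0.05085. aphids: 0.353 > 0.05085 → include.
Rate on top 2: 0.1275. leafhoppers: 0.3 > 0.1275 → include.
Rate on top 3: 0.2141. wasps: 0.0685 < 0.2141 → exclude; stop.
Optimal diet: moths, aphids, leafhoppers — 3 of 4 types.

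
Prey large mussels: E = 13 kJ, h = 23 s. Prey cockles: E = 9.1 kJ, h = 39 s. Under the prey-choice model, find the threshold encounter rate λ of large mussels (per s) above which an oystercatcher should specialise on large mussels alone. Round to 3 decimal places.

0.031 per s

The zero-one rule: include cockles iff E₂/h₂ > λE₁/(1+λh₁). Equality gives the switch point.
λE₁h₂ = E₂ + λE₂h₁ ⇒ λ = E₂/(E₁h₂ − E₂h₁) = 9.1/(507 − 209.3) = 0.03057 per s.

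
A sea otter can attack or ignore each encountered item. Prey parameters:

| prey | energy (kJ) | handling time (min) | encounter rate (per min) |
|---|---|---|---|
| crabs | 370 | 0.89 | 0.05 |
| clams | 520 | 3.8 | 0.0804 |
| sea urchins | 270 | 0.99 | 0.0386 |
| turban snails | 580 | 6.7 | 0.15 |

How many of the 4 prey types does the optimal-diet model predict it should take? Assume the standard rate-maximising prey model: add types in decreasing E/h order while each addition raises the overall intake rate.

E/h in descending order: crabs 416, sea urchins 273, clams 137, turban snails 86.6 kJ/min. The optimal diet is the largest prefix of this list for which every included type satisfies E_i/h_i > R on the types above it.
Rate on top 1: 17.71. sea urchins: 273 > 17.71 → include.
Rate on top 2: 26.71. clams: 137 > 26.71 → include.
Rate on top 3: 50.95. turban snails: 86.6 > 50.95 → include.
Optimal diet: crabs, sea urchins, clams, turban snails — 4 of 4 types.

4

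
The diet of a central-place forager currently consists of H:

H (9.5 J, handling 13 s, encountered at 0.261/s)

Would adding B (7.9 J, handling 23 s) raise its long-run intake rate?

No

On H alone, R = ΣλE/(1+Σλh) = 2.48/4.393 = 0.5644 J/s.
Profitability of B: 7.9/23 = 0.3435 J/s.
Since 0.3435 < R, time spent handling B is better spent searching.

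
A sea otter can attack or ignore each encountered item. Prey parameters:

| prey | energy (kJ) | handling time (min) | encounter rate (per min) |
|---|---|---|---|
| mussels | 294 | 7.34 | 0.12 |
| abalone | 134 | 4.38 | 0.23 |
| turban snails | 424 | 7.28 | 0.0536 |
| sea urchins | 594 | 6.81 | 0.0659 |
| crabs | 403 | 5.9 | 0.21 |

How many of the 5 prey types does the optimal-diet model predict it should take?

3

Rank by E/h (kJ/min): sea urchins 87.2, crabs 68.3, turban snails 58.2, mussels 40.1, abalone 30.6. Include each in turn until the next type's E/h falls below the running intake rate.
Rate on top 1: 27.02. crabs: 68.3 > 27.02 → include.
Rate on top 2: 46.05. turban snails: 58.2 > 46.05 → include.
Rate on top 3: 47.6. mussels: 40.1 < 47.6 → exclude; stop.
Optimal diet: sea urchins, crabs, turban snails — 3 of 5 types.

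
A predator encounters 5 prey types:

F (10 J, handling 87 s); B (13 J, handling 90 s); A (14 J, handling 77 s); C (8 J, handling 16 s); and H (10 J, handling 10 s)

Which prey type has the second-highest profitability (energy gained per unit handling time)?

C

Profitability E/h (J/s): F = 10/87 = 0.115, B = 13/90 = 0.144, A = 14/77 = 0.182, C = 8/16 = 0.5, H = 10/10 = 1.
Ranked: H > C > A > B > F.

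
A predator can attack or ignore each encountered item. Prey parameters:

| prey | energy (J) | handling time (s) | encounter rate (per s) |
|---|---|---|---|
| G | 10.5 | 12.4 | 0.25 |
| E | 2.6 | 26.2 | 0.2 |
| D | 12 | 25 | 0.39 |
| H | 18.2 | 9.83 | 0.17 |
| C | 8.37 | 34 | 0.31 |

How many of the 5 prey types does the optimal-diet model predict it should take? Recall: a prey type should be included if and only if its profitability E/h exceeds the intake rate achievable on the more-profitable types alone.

1

Rank by E/h (J/s): H 1.85, G 0.847, D 0.48, C 0.246, E 0.0992. Include each in turn until the next type's E/h falls below the running intake rate.
Rate on top 1: 1.158. G: 0.847 < 1.158 → exclude; stop.
Optimal diet: H — 1 of 5 types.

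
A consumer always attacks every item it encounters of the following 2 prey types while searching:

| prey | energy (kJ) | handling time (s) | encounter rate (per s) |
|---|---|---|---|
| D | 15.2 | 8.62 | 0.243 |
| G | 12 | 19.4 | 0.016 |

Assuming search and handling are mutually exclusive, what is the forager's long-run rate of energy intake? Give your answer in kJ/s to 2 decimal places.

1.14 kJ/s

Energy encountered per unit search time: 0.243×15.2 + 0.016×12 = 3.886 kJ/s.
Handling time per unit search time: 0.243×8.62 + 0.016×19.4 = 2.405.
Rate = 3.886/(1 + 2.405) = 1.141 kJ/s.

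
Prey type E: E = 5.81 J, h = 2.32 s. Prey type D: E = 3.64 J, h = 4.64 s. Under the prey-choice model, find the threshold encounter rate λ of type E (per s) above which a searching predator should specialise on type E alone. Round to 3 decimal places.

The zero-one rule: include type D iff E₂/h₂ > λE₁/(1+λh₁). Equality gives the switch point.
λE₁h₂ = E₂ + λE₂h₁ ⇒ λ = E₂/(E₁h₂ − E₂h₁) = 3.64/(26.96 − 8.445) = 0.1966 per s.

0.197 per s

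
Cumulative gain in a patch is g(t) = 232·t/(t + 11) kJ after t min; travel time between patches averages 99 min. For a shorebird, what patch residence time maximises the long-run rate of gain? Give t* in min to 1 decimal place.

Optimal t* satisfies g'(t*) = g(t*)/(T + t*).
g'(t) = 232·11/(t + 11)². Setting 232·11/(t+11)² = 232t/[(t+11)(99+t)] gives 11(99+t) = t(t+11), so t² = 11×99 = 1089.
t* = √1089 = 33 min.

33.0 min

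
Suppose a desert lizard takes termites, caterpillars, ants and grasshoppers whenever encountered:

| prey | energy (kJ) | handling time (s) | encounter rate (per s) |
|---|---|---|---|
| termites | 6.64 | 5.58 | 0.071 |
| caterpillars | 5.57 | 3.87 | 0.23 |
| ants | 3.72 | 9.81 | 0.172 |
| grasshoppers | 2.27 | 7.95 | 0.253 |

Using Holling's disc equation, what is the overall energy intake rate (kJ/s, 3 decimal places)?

0.496 kJ/s

Energy encountered per unit search time: 0.071×6.64 + 0.23×5.57 + 0.172×3.72 + 0.253×2.27 = 2.967 kJ/s.
Handling time per unit search time: 0.071×5.58 + 0.23×3.87 + 0.172×9.81 + 0.253×7.95 = 4.985.
Rate = 2.967/(1 + 4.985) = 0.4957 kJ/s.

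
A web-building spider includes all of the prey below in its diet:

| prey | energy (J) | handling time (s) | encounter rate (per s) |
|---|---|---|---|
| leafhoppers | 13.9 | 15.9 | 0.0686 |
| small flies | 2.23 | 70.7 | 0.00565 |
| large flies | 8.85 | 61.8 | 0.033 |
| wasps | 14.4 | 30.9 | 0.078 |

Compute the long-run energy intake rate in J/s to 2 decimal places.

0.34 J/s

Energy encountered per unit search time: 0.0686×13.9 + 0.00565×2.23 + 0.033×8.85 + 0.078×14.4 = 2.381 J/s.
Handling time per unit search time: 0.0686×15.9 + 0.00565×70.7 + 0.033×61.8 + 0.078×30.9 = 5.94.
Rate = 2.381/(1 + 5.94) = 0.3431 J/s.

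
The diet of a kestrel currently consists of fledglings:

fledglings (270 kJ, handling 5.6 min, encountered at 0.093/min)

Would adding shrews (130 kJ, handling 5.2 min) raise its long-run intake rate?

Current rate: (0.093×270)/(1 + 0.093×5.6) = 16.51 kJ/min.
shrews: E/h = 130/5.2 = 25 kJ/min.
25 > 16.51, so adding shrews raises the average — include it.

Yes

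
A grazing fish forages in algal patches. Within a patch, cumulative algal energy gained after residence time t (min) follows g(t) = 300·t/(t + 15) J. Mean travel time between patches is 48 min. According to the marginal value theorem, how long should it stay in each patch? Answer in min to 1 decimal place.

By the marginal value theorem, leave when the instantaneous gain rate g'(t) equals the habitat-wide average g(t)/(T + t).
g'(t) = 300·15/(t + 15)². Setting 300·15/(t+15)² = 300t/[(t+15)(48+t)] gives 15(48+t) = t(t+15), so t² = 15×48 = 720.
t* = √720 = 26.83 min.

26.8 min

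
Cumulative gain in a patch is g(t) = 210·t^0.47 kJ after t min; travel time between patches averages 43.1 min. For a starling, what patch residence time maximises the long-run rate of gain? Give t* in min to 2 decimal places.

38.22 min

Optimal t* satisfies g'(t*) = g(t*)/(T + t*).
g'(t) = 0.47·210·t^-0.53. Setting 0.47·210·t^-0.53 = 210·t^0.47/(43.1+t) gives 0.47(43.1+t) = t, so 0.53·t = 0.47×43.1.
t* = 0.47×43.1/0.53 = 38.22 min.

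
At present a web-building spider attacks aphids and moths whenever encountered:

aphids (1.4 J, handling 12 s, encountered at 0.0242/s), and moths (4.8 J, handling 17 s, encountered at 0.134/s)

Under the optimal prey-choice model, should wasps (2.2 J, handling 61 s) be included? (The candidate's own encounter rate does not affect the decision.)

On aphids and moths alone, R = ΣλE/(1+Σλh) = 0.6771/3.568 = 0.1897 J/s.
Profitability of wasps: 2.2/61 = 0.03607 J/s.
0.03607 < 0.1897, so adding wasps would lower the average — exclude it.

No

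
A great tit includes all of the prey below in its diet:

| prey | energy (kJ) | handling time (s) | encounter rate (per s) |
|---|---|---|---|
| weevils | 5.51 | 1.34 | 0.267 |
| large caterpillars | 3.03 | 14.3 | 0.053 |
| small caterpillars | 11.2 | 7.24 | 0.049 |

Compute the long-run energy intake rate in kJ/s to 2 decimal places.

R = (0.267×5.51 + 0.053×3.03 + 0.049×11.2) / (1 + 0.267×1.34 + 0.053×14.3 + 0.049×7.24) = 2.181/2.47 = 0.8827 kJ/s.

0.88 kJ/s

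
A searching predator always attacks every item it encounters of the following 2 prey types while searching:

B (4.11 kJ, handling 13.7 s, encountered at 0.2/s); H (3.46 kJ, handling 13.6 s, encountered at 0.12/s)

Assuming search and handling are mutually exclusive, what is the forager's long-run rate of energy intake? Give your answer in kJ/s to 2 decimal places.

0.23 kJ/s

R = Σλ_iE_i / (1 + Σλ_ih_i)
Numerator: 0.2×4.11 + 0.12×3.46 = 1.237
Denominator: 1 + 0.2×13.7 + 0.12×13.6 = 5.372
R = 1.237/5.372 = 0.2303 kJ/s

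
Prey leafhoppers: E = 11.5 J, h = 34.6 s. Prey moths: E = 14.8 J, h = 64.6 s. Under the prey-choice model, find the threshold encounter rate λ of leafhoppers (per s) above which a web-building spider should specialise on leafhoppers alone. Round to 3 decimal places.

0.064 per s

Drop moths once their profitability E₂/h₂ falls below the rate achievable on leafhoppers alone: E₂/h₂ = λE₁/(1 + λh₁).
Solve for λ: λE₁h₂ = E₂(1 + λh₁) → λ(E₁h₂ − E₂h₁) = E₂ → λ = E₂/(E₁h₂ − E₂h₁).
λ = 14.8/(11.5×64.6 − 14.8×34.6) = 14.8/230.8 = 0.06412 per s.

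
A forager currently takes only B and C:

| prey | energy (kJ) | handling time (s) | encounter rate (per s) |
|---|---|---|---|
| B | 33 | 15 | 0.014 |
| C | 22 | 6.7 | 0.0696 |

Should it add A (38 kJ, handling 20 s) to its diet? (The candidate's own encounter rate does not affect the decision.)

Yes

Intake rate on the current diet: R = (0.014×33 + 0.0696×22) / (1 + 0.014×15 + 0.0696×6.7) = 1.993/1.676 = 1.189 kJ/s.
A: E/h = 38/20 = 1.9 kJ/s.
1.9 > 1.189, so adding A raises the average — include it.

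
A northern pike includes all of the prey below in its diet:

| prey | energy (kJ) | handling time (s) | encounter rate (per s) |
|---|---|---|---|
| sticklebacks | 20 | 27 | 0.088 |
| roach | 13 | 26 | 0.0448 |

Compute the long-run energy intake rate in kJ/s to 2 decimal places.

R = (0.088×20 + 0.0448×13) / (1 + 0.088×27 + 0.0448×26) = 2.342/4.541 = 0.5159 kJ/s.

0.52 kJ/s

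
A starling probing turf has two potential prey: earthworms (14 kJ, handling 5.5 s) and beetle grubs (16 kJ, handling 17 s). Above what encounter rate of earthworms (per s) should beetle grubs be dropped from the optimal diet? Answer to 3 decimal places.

Drop beetle grubs once their profitability E₂/h₂ falls below the rate achievable on earthworms alone: E₂/h₂ = λE₁/(1 + λh₁).
Solve for λ: λE₁h₂ = E₂(1 + λh₁) → λ(E₁h₂ − E₂h₁) = E₂ → λ = E₂/(E₁h₂ − E₂h₁).
λ = 16/(14×17 − 16×5.5) = 16/150 = 0.1067 per s.

0.107 per s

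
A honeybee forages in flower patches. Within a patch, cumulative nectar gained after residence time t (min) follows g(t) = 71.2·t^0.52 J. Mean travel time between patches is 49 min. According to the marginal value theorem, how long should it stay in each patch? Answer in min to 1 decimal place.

53.1 min

Maximise g(t)/(T+t): set derivative to zero → g'(t)(T+t) = g(t).
g'(t) = 0.52·71.2·t^-0.48. Setting 0.52·71.2·t^-0.48 = 71.2·t^0.52/(49+t) gives 0.52(49+t) = t, so 0.48·t = 0.52×49.
t* = 0.52×49/0.48 = 53.08 min.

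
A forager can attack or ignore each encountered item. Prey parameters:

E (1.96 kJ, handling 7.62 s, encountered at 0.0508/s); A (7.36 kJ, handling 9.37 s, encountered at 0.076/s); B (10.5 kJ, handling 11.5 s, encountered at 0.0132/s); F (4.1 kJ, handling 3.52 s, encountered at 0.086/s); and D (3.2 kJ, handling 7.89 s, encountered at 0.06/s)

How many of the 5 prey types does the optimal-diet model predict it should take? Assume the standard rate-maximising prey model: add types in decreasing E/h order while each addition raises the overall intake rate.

Profitabilities (E/h, kJ/s): F 1.16, B 0.913, A 0.785, D 0.406, E 0.257. Add prey in this order while the next type's profitability exceeds the intake rate on those already taken.
Rate on top 1: 0.2707. B: 0.913 > 0.2707 → include.
Rate on top 2: 0.3377. A: 0.785 > 0.3377 → include.
Rate on top 3: 0.4849. D: 0.406 < 0.4849 → exclude; stop.
Optimal diet: F, B, A — 3 of 5 types.

3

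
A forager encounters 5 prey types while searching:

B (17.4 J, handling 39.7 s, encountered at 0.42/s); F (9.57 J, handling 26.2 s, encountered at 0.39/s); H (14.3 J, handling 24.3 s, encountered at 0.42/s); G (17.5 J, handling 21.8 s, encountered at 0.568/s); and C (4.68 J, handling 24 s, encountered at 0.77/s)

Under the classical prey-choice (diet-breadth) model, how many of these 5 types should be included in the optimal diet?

Profitabilities (E/h, J/s): G 0.803, H 0.588, B 0.438, F 0.365, C 0.195. Add prey in this order while the next type's profitability exceeds the intake rate on those already taken.
Rate on top 1: 0.7428. H: 0.588 < 0.7428 → exclude; stop.
Optimal diet: G — 1 of 5 types.

1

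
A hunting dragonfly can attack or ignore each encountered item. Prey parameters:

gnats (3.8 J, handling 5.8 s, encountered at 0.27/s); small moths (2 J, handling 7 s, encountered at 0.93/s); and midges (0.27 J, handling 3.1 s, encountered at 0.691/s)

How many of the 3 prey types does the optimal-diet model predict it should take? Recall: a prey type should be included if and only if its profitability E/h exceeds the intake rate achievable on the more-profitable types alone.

1

Rank by E/h (J/s): gnats 0.655, small moths 0.286, midges 0.0871. Include each in turn until the next type's E/h falls below the running intake rate.
Rate on top 1: 0.3998. small moths: 0.286 < 0.3998 → exclude; stop.
Optimal diet: gnats — 1 of 3 types.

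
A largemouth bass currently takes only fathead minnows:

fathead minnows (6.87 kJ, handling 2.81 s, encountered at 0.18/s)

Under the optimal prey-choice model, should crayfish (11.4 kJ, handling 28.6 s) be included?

Current rate: (0.18×6.87)/(1 + 0.18×2.81) = 0.8212 kJ/s.
Profitability of crayfish: 11.4/28.6 = 0.3986 kJ/s.
0.3986 < 0.8212, so adding crayfish would lower the average — exclude it.

No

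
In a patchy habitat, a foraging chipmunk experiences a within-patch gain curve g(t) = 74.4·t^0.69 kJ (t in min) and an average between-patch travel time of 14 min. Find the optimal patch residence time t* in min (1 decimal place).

31.2 min

Optimal t* satisfies g'(t*) = g(t*)/(T + t*).
g'(t) = 0.69·74.4·t^-0.31. Setting 0.69·74.4·t^-0.31 = 74.4·t^0.69/(14+t) gives 0.69(14+t) = t, so 0.31·t = 0.69×14.
t* = 0.69×14/0.31 = 31.16 min.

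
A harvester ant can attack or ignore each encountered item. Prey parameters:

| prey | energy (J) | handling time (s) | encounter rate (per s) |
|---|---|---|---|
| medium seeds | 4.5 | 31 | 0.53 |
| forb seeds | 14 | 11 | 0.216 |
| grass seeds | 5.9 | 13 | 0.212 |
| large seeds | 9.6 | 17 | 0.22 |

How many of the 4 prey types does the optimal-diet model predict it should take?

1

Profitabilities (E/h, J/s): forb seeds 1.27, large seeds 0.565, grass seeds 0.454, medium seeds 0.145. Add prey in this order while the next type's profitability exceeds the intake rate on those already taken.
Rate on top 1: 0.8957. large seeds: 0.565 < 0.8957 → exclude; stop.
Optimal diet: forb seeds — 1 of 4 types.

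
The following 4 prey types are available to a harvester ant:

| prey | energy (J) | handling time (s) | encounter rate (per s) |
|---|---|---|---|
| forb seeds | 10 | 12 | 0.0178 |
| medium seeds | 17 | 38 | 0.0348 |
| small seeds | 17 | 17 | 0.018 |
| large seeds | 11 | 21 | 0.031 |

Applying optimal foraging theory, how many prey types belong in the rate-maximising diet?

4

E/h in descending order: small seeds 1, forb seeds 0.833, large seeds 0.524, medium seeds 0.447 J/s. The optimal diet is the largest prefix of this list for which every included type satisfies E_i/h_i > R on the types above it.
Rate on top 1: 0.2343. forb seeds: 0.833 > 0.2343 → include.
Rate on top 2: 0.3185. large seeds: 0.524 > 0.3185 → include.
Rate on top 3: 0.3801. medium seeds: 0.447 > 0.3801 → include.
Optimal diet: small seeds, forb seeds, large seeds, medium seeds — 4 of 4 types.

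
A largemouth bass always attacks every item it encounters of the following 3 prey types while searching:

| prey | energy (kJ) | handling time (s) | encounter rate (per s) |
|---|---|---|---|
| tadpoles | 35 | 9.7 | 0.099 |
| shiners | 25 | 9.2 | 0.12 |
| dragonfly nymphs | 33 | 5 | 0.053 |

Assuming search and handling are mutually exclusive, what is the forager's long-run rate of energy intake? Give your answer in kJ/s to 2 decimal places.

2.47 kJ/s

Energy encountered per unit search time: 0.099×35 + 0.12×25 + 0.053×33 = 8.214 kJ/s.
Handling time per unit search time: 0.099×9.7 + 0.12×9.2 + 0.053×5 = 2.329.
Rate = 8.214/(1 + 2.329) = 2.467 kJ/s.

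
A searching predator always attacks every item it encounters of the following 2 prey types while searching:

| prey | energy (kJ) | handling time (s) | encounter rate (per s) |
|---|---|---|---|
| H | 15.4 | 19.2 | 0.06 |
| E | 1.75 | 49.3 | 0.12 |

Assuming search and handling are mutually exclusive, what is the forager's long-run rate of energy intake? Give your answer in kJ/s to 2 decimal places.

Energy encountered per unit search time: 0.06×15.4 + 0.12×1.75 = 1.134 kJ/s.
Handling time per unit search time: 0.06×19.2 + 0.12×49.3 = 7.068.
Rate = 1.134/(1 + 7.068) = 0.1406 kJ/s.

0.14 kJ/s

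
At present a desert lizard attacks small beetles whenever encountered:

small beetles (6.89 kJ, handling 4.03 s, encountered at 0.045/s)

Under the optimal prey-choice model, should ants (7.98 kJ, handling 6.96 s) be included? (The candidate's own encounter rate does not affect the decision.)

Current rate: (0.045×6.89)/(1 + 0.045×4.03) = 0.2625 kJ/s.
ants: E/h = 7.98/6.96 = 1.147 kJ/s.
1.147 > 0.2625, so adding ants raises the average — include it.

Yes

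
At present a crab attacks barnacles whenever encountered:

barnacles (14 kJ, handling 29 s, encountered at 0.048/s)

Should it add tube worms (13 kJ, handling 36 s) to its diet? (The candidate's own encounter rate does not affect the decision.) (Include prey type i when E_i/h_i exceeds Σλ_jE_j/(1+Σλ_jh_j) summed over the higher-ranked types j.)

Yes

On barnacles alone, R = ΣλE/(1+Σλh) = 0.672/2.392 = 0.2809 kJ/s.
tube worms: E/h = 13/36 = 0.3611 kJ/s.
Since 0.3611 > R, including tube worms increases the long-run rate.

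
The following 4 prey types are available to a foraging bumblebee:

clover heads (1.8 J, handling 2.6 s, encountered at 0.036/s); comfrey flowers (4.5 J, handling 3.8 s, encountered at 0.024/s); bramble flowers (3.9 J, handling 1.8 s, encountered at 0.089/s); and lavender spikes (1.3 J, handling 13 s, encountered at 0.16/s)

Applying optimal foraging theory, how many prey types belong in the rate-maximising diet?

3

Profitabilities (E/h, J/s): bramble flowers 2.17, comfrey flowers 1.18, clover heads 0.692, lavender spikes 0.1. Add prey in this order while the next type's profitability exceeds the intake rate on those already taken.
Rate on top 1: 0.2992. comfrey flowers: 1.18 > 0.2992 → include.
Rate on top 2: 0.3637. clover heads: 0.692 > 0.3637 → include.
Rate on top 3: 0.3865. lavender spikes: 0.1 < 0.3865 → exclude; stop.
Optimal diet: bramble flowers, comfrey flowers, clover heads — 3 of 4 types.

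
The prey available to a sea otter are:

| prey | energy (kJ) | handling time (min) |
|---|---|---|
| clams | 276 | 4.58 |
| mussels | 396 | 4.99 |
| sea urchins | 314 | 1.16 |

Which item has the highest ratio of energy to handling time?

sea urchins

Profitability E/h (kJ/min): clams = 276/4.58 = 60.3, mussels = 396/4.99 = 79.4, sea urchins = 314/1.16 = 271.
Ranked: sea urchins > mussels > clams.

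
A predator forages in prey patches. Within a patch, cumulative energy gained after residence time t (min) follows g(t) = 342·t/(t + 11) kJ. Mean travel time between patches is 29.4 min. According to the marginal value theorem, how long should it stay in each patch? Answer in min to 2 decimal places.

17.98 min

By the marginal value theorem, leave when the instantaneous gain rate g'(t) equals the habitat-wide average g(t)/(T + t).
g'(t) = 342·11/(t + 11)². Setting 342·11/(t+11)² = 342t/[(t+11)(29.4+t)] gives 11(29.4+t) = t(t+11), so t² = 11×29.4 = 323.4.
t* = √323.4 = 17.98 min.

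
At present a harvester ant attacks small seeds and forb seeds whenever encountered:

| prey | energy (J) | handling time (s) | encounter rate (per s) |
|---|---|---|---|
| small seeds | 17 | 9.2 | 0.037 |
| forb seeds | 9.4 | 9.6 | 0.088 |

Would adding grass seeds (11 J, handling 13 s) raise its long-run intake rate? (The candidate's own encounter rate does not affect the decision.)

On small seeds and forb seeds alone, R = ΣλE/(1+Σλh) = 1.456/2.185 = 0.6664 J/s.
grass seeds: E/h = 11/13 = 0.8462 J/s.
0.8462 > 0.6664, so adding grass seeds raises the average — include it.

Yes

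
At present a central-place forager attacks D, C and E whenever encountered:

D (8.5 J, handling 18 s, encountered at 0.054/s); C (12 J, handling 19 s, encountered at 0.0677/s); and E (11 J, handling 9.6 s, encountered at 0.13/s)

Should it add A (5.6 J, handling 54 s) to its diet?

No

Intake rate on the current diet: R = (0.054×8.5 + 0.0677×12 + 0.13×11) / (1 + 0.054×18 + 0.0677×19 + 0.13×9.6) = 2.701/4.506 = 0.5995 J/s.
Profitability of A: 5.6/54 = 0.1037 J/s.
0.1037 < 0.5995, so adding A would lower the average — exclude it.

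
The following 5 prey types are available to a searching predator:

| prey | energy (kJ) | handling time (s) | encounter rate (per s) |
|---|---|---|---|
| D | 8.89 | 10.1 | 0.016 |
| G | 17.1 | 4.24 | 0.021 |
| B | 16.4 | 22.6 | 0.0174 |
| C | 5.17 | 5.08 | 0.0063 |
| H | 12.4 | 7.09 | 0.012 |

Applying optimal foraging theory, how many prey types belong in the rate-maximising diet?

5

Rank by E/h (kJ/s): G 4.03, H 1.75, C 1.02, D 0.88, B 0.726. Include each in turn until the next type's E/h falls below the running intake rate.
Rate on top 1: 0.3297. H: 1.75 > 0.3297 → include.
Rate on top 2: 0.4326. C: 1.02 > 0.4326 → include.
Rate on top 3: 0.4481. D: 0.88 > 0.4481 → include.
Rate on top 4: 0.4992. B: 0.726 > 0.4992 → include.
Optimal diet: G, H, C, D, B — 5 of 5 types.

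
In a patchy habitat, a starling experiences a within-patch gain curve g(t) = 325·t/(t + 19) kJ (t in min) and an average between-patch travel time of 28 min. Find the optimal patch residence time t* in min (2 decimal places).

Maximise g(t)/(T+t): set derivative to zero → g'(t)(T+t) = g(t).
g'(t) = 325·19/(t + 19)². Setting 325·19/(t+19)² = 325t/[(t+19)(28+t)] gives 19(28+t) = t(t+19), so t² = 19×28 = 532.
t* = √532 = 23.07 min.

23.07 min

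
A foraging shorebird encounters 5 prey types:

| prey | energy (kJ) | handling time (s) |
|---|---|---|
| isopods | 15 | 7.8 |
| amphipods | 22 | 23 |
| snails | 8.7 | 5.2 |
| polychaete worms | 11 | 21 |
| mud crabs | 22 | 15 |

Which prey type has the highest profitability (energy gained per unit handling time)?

Profitability E/h (kJ/s): isopods = 15/7.8 = 1.92, amphipods = 22/23 = 0.957, snails = 8.7/5.2 = 1.67, polychaete worms = 11/21 = 0.524, mud crabs = 22/15 = 1.47.
Ranked: isopods > snails > mud crabs > amphipods > polychaete worms.

isopods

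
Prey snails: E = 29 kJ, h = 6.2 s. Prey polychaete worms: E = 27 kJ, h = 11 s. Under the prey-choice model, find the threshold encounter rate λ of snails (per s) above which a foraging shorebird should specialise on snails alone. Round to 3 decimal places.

0.178 per s

The zero-one rule: include polychaete worms iff E₂/h₂ > λE₁/(1+λh₁). Equality gives the switch point.
λE₁h₂ = E₂ + λE₂h₁ ⇒ λ = E₂/(E₁h₂ − E₂h₁) = 27/(319 − 167.4) = 0.1781 per s.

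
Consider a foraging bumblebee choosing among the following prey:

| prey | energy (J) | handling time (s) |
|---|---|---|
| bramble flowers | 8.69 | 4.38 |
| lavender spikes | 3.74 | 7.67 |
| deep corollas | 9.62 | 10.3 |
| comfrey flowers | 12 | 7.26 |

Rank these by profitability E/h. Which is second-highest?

comfrey flowers

In descending order of E/h:
bramble flowers: 8.69/4.38 = 1.98 J/s
comfrey flowers: 12/7.26 = 1.65 J/s
deep corollas: 9.62/10.3 = 0.934 J/s
lavender spikes: 3.74/7.67 = 0.488 J/s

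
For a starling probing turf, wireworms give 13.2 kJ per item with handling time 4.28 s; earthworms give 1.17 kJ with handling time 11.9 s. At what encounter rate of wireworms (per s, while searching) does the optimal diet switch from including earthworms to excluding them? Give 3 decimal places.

The zero-one rule: include earthworms iff E₂/h₂ > λE₁/(1+λh₁). Equality gives the switch point.
λE₁h₂ = E₂ + λE₂h₁ ⇒ λ = E₂/(E₁h₂ − E₂h₁) = 1.17/(157.1 − 5.008) = 0.007694 per s.

0.008 per s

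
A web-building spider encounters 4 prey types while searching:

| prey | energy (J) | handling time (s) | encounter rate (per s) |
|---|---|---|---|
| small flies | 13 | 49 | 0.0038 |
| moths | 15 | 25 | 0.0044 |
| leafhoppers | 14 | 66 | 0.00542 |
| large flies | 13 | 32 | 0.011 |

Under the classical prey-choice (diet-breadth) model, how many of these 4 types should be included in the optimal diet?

4

Rank by E/h (J/s): moths 0.6, large flies 0.406, small flies 0.265, leafhoppers 0.212. Include each in turn until the next type's E/h falls below the running intake rate.
Rate on top 1: 0.05946. large flies: 0.406 > 0.05946 → include.
Rate on top 2: 0.143. small flies: 0.265 > 0.143 → include.
Rate on top 3: 0.1568. leafhoppers: 0.212 > 0.1568 → include.
Optimal diet: moths, large flies, small flies, leafhoppers — 4 of 4 types.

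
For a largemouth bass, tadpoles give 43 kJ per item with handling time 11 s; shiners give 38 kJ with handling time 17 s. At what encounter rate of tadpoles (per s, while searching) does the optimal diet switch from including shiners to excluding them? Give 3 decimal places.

0.121 per s

At the threshold, the rate on tadpoles alone equals the profitability of shiners: λ·43/(1 + λ·11) = 38/17 = 2.235.
Rearranging, λ(43 − 2.235×11) = 2.235, so λ = 2.235/18.41 = 0.1214 per s.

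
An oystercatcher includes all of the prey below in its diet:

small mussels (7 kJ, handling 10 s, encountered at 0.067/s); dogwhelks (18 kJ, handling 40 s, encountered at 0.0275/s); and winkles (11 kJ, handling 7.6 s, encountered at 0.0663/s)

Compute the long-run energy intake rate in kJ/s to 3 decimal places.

Energy encountered per unit search time: 0.067×7 + 0.0275×18 + 0.0663×11 = 1.693 kJ/s.
Handling time per unit search time: 0.067×10 + 0.0275×40 + 0.0663×7.6 = 2.274.
Rate = 1.693/(1 + 2.274) = 0.5172 kJ/s.

0.517 kJ/s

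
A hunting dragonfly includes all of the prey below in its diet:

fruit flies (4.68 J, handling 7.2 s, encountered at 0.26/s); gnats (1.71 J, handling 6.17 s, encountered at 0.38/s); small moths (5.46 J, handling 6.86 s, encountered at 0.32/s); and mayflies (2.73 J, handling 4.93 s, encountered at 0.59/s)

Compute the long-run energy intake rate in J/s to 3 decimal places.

R = Σλ_iE_i / (1 + Σλ_ih_i)
Numerator: 0.26×4.68 + 0.38×1.71 + 0.32×5.46 + 0.59×2.73 = 5.224
Denominator: 1 + 0.26×7.2 + 0.38×6.17 + 0.32×6.86 + 0.59×4.93 = 10.32
R = 5.224/10.32 = 0.5062 J/s

0.506 J/s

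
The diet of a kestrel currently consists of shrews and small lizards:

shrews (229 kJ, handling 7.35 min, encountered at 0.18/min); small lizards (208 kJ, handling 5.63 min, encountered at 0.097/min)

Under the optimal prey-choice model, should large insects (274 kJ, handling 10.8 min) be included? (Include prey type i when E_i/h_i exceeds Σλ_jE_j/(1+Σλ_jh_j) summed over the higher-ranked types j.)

Yes

On shrews and small lizards alone, R = ΣλE/(1+Σλh) = 61.4/2.869 = 21.4 kJ/min.
large insects: E/h = 274/10.8 = 25.37 kJ/min.
Since 25.37 > R, including large insects increases the long-run rate.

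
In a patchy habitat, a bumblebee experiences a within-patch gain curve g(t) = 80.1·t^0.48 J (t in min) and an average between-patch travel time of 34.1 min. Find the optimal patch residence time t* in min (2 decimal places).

Maximise g(t)/(T+t): set derivative to zero → g'(t)(T+t) = g(t).
g'(t) = 0.48·80.1·t^-0.52. Setting 0.48·80.1·t^-0.52 = 80.1·t^0.48/(34.1+t) gives 0.48(34.1+t) = t, so 0.52·t = 0.48×34.1.
t* = 0.48×34.1/0.52 = 31.48 min.

31.48 min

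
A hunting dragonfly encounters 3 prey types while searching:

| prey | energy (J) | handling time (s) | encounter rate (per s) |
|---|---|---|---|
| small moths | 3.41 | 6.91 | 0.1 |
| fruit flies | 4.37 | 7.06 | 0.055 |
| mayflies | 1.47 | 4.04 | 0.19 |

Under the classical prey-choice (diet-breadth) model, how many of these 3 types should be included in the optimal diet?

3

E/h in descending order: fruit flies 0.619, small moths 0.493, mayflies 0.364 J/s. The optimal diet is the largest prefix of this list for which every included type satisfies E_i/h_i > R on the types above it.
Rate on top 1: 0.1731. small moths: 0.493 > 0.1731 → include.
Rate on top 2: 0.2796. mayflies: 0.364 > 0.2796 → include.
Optimal diet: fruit flies, small moths, mayflies — 3 of 3 types.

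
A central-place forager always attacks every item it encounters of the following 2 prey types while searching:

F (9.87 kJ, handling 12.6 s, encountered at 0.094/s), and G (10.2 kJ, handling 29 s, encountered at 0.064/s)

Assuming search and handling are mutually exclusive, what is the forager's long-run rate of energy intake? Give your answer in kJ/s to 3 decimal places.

0.391 kJ/s

Energy encountered per unit search time: 0.094×9.87 + 0.064×10.2 = 1.581 kJ/s.
Handling time per unit search time: 0.094×12.6 + 0.064×29 = 3.04.
Rate = 1.581/(1 + 3.04) = 0.3912 kJ/s.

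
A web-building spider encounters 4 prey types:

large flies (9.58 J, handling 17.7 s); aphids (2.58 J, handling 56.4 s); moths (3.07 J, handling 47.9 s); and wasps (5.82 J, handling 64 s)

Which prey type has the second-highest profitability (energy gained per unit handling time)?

In descending order of E/h:
large flies: 9.58/17.7 = 0.541 J/s
wasps: 5.82/64 = 0.0909 J/s
moths: 3.07/47.9 = 0.0641 J/s
aphids: 2.58/56.4 = 0.0457 J/s

wasps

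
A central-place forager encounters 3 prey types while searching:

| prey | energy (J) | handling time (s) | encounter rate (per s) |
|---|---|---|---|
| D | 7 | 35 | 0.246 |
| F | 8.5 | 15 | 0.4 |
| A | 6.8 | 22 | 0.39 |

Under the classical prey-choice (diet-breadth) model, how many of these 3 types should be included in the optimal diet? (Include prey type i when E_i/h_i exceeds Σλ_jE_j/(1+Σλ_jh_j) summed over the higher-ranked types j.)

1

Profitabilities (E/h, J/s): F 0.567, A 0.309, D 0.2. Add prey in this order while the next type's profitability exceeds the intake rate on those already taken.
Rate on top 1: 0.4857. A: 0.309 < 0.4857 → exclude; stop.
Optimal diet: F — 1 of 3 types.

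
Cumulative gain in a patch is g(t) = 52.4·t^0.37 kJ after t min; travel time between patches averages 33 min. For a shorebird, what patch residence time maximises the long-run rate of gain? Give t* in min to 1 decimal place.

19.4 min

Optimal t* satisfies g'(t*) = g(t*)/(T + t*).
g'(t) = 0.37·52.4·t^-0.63. Setting 0.37·52.4·t^-0.63 = 52.4·t^0.37/(33+t) gives 0.37(33+t) = t, so 0.63·t = 0.37×33.
t* = 0.37×33/0.63 = 19.38 min.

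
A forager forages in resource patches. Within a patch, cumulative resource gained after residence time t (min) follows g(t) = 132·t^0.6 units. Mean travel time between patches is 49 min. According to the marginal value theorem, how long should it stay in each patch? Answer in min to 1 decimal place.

73.5 min

Optimal t* satisfies g'(t*) = g(t*)/(T + t*).
g'(t) = 0.6·132·t^-0.4. Setting 0.6·132·t^-0.4 = 132·t^0.6/(49+t) gives 0.6(49+t) = t, so 0.40·t = 0.6×49.
t* = 0.6×49/0.40 = 73.5 min.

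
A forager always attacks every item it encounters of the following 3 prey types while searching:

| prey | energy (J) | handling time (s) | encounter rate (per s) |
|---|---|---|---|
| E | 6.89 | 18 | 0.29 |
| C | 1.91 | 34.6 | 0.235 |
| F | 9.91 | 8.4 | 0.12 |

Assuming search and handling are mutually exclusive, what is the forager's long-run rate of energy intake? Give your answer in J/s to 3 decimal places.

0.237 J/s

R = Σλ_iE_i / (1 + Σλ_ih_i)
Numerator: 0.29×6.89 + 0.235×1.91 + 0.12×9.91 = 3.636
Denominator: 1 + 0.29×18 + 0.235×34.6 + 0.12×8.4 = 15.36
R = 3.636/15.36 = 0.2367 J/s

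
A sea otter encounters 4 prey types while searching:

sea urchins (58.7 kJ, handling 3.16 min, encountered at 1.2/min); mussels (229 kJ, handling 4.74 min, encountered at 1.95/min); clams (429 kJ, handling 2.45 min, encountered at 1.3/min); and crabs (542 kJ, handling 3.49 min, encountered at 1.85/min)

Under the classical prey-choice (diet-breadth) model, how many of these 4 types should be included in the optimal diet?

Rank by E/h (kJ/min): clams 175, crabs 155, mussels 48.3, sea urchins 18.6. Include each in turn until the next type's E/h falls below the running intake rate.
Rate on top 1: 133.3. crabs: 155 > 133.3 → include.
Rate on top 2: 146.6. mussels: 48.3 < 146.6 → exclude; stop.
Optimal diet: clams, crabs — 2 of 4 types.

2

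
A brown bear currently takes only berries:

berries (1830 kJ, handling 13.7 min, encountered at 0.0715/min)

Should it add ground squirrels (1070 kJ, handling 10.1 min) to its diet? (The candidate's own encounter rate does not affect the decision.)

Yes

Intake rate on the current diet: R = (0.0715×1830) / (1 + 0.0715×13.7) = 130.8/1.98 = 66.1 kJ/min.
Profitability of ground squirrels: 1070/10.1 = 105.9 kJ/min.
105.9 > 66.1, so adding ground squirrels raises the average — include it.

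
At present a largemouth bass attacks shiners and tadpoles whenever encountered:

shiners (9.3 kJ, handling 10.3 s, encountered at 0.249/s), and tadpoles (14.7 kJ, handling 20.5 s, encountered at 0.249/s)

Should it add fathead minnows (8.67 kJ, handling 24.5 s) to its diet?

No

Intake rate on the current diet: R = (0.249×9.3 + 0.249×14.7) / (1 + 0.249×10.3 + 0.249×20.5) = 5.976/8.669 = 0.6893 kJ/s.
fathead minnows: E/h = 8.67/24.5 = 0.3539 kJ/s.
Since 0.3539 < R, time spent handling fathead minnows is better spent searching.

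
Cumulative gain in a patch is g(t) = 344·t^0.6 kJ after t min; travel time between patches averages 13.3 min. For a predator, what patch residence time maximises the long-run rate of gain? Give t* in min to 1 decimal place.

Maximise g(t)/(T+t): set derivative to zero → g'(t)(T+t) = g(t).
g'(t) = 0.6·344·t^-0.4. Setting 0.6·344·t^-0.4 = 344·t^0.6/(13.3+t) gives 0.6(13.3+t) = t, so 0.40·t = 0.6×13.3.
t* = 0.6×13.3/0.40 = 19.95 min.

19.9 min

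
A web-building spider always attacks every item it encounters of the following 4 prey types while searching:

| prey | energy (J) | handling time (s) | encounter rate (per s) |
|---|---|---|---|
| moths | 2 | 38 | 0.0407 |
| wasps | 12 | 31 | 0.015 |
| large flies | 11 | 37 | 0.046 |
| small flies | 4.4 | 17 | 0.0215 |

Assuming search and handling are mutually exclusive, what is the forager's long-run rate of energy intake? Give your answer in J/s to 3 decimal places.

0.170 J/s

Energy encountered per unit search time: 0.0407×2 + 0.015×12 + 0.046×11 + 0.0215×4.4 = 0.862 J/s.
Handling time per unit search time: 0.0407×38 + 0.015×31 + 0.046×37 + 0.0215×17 = 4.079.
Rate = 0.862/(1 + 4.079) = 0.1697 J/s.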